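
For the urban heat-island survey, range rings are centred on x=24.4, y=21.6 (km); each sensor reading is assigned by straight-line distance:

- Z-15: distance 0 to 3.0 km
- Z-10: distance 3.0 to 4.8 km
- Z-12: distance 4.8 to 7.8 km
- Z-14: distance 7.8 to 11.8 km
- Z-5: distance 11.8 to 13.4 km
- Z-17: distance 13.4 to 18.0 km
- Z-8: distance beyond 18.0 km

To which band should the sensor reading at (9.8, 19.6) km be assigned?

Z-17

Distance = √((9.8−24.4)² + (19.6−21.6)²) = √(213.160 + 4.000) = 14.736 km.
13.4 ≤ 14.736 < 18.0 → Z-17.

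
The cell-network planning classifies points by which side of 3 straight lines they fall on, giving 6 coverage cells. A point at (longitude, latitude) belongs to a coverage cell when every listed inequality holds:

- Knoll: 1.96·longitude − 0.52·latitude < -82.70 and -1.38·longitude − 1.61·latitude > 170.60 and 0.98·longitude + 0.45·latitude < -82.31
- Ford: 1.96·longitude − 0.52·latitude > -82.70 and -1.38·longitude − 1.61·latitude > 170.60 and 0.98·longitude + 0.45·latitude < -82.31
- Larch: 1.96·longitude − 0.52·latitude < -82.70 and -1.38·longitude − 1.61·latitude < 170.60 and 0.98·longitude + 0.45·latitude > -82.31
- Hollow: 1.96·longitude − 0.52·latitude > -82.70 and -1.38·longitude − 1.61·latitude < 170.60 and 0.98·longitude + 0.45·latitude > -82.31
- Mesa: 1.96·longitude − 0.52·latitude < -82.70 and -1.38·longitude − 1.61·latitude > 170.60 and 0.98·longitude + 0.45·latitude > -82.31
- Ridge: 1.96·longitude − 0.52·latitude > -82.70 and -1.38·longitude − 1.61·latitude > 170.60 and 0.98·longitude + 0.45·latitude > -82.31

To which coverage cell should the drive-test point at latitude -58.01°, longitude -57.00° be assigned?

Ridge

1.96·-57.00 − 0.52·-58.01 = -81.555, which is > -82.70
-1.38·-57.00 − 1.61·-58.01 = 172.056, which is > 170.60
0.98·-57.00 + 0.45·-58.01 = -81.965, which is > -82.31
This sign pattern matches Ridge.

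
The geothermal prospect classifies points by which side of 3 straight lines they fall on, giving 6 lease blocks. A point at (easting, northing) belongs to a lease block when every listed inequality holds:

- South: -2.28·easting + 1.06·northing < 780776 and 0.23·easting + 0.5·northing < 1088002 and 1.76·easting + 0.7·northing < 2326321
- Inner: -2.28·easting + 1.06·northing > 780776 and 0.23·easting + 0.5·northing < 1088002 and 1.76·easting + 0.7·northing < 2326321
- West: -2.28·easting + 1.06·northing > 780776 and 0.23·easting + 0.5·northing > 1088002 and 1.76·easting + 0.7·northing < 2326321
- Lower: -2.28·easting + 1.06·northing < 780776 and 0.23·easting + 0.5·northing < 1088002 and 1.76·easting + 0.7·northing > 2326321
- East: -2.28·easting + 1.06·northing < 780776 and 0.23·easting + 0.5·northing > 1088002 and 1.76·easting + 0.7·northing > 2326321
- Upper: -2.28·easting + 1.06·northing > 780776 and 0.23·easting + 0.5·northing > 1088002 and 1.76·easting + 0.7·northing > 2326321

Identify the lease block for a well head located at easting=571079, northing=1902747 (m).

-2.28·571079 + 1.06·1902747 = 714851.700, which is < 780776
0.23·571079 + 0.5·1902747 = 1082721.670, which is < 1088002
1.76·571079 + 0.7·1902747 = 2337021.940, which is > 2326321
This sign pattern matches Lower.

Lower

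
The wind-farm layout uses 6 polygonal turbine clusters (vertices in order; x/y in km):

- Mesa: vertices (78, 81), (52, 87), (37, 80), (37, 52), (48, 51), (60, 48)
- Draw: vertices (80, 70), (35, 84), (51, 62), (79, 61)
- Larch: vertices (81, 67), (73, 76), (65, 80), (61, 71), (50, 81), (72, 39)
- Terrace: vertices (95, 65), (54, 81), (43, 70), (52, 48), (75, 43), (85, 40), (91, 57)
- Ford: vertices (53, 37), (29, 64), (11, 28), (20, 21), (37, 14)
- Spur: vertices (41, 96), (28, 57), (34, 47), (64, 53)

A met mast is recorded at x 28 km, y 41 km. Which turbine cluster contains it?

Cast a ray rightward from (28, 41). For each polygon, the edges (by vertex number in listed order) whose endpoints lie on opposite sides of y = 41, where each meets that height, and whether that is right or left of the point:
Mesa: no edge straddles that height → 0 crossings.
Draw: no edge straddles that height → 0 crossings.
Larch: 5–6 at x≈71.0 (right), 6–1 at x≈72.6 (right) → 2 crossings.
Terrace: 5–6 at x≈81.7 (right), 6–7 at x≈85.4 (right) → 2 crossings.
Ford: 1–2 at x≈49.4 (right), 2–3 at x≈17.5 (left) → 1 crossing.
Spur: no edge straddles that height → 0 crossings.
Only Ford has an odd count, so the point is inside Ford.

Ford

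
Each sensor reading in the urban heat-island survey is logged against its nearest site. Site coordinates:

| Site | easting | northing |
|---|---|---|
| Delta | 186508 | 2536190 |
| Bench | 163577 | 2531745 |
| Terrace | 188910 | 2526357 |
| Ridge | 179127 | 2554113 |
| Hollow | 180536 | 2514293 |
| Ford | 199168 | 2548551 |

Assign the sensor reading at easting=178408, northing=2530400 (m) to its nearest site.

Squared distances to each site:
Delta: 99134100.000; Bench: 221767586.000; Terrace: 126637853.000; Ridge: 562823330.000; Hollow: 263963833.000; Ford: 760436401.000.
Minimum at Delta.

Delta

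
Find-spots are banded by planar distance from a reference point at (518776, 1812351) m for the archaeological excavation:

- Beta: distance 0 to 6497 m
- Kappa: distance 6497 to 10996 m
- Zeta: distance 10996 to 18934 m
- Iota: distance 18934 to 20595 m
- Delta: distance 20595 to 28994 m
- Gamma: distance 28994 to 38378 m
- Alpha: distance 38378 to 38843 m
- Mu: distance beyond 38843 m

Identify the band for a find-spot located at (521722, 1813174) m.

Distance = √((521722−518776)² + (1813174−1812351)²) = √(8678916.000 + 677329.000) = 3058.798 m.
0 ≤ 3058.798 < 6497 → Beta.

Beta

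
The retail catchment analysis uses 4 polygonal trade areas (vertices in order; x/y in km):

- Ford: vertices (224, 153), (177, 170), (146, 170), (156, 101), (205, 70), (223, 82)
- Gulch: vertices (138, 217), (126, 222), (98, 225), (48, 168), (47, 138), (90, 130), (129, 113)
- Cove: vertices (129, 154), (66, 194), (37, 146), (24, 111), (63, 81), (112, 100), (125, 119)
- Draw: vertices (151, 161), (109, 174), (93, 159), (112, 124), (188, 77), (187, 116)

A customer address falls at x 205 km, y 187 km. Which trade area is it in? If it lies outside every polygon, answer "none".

Cast a ray rightward from (205, 187). For each polygon, the edges (by vertex number in listed order) whose endpoints lie on opposite sides of y = 187, where each meets that height, and whether that is right or left of the point:
Ford: no edge straddles that height → 0 crossings.
Gulch: 3–4 at x≈64.7 (left), 7–1 at x≈135.4 (left) → 0 crossings.
Cove: 1–2 at x≈77.0 (left), 2–3 at x≈61.8 (left) → 0 crossings.
Draw: no edge straddles that height → 0 crossings.
All counts are even, so the point lies outside every listed polygon.

none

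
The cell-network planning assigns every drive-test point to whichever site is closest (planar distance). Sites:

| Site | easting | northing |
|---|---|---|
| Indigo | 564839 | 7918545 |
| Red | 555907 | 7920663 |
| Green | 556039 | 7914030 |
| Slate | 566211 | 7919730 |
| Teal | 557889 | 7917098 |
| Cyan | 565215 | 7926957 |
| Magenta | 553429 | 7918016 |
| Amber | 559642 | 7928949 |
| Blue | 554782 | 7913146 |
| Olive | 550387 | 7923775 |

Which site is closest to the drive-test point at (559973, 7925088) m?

Squared distances to each site:
Indigo: 66488805.000; Red: 36112981.000; Green: 137755720.000; Slate: 67620808.000; Teal: 68183156.000; Cyan: 30971725.000; Magenta: 92837120.000; Amber: 15016882.000; Blue: 169557845.000; Olive: 93615365.000.
Minimum at Amber.

Amber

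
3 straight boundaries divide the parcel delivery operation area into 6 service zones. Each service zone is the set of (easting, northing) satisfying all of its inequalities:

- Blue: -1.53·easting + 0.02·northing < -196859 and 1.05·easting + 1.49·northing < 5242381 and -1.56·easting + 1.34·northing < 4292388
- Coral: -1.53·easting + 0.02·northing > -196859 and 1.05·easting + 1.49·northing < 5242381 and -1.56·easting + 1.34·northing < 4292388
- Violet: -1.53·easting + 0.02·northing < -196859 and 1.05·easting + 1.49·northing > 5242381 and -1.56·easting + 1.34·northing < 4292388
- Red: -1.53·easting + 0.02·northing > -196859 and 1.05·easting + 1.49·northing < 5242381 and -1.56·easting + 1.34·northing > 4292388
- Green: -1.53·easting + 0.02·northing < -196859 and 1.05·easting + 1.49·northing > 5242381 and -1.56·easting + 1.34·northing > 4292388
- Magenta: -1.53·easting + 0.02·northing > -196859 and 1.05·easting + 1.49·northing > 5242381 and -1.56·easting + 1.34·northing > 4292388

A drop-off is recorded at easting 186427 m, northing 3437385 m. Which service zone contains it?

Green

-1.53·186427 + 0.02·3437385 = -216485.610, which is < -196859
1.05·186427 + 1.49·3437385 = 5317452.000, which is > 5242381
-1.56·186427 + 1.34·3437385 = 4315269.780, which is > 4292388
This sign pattern matches Green.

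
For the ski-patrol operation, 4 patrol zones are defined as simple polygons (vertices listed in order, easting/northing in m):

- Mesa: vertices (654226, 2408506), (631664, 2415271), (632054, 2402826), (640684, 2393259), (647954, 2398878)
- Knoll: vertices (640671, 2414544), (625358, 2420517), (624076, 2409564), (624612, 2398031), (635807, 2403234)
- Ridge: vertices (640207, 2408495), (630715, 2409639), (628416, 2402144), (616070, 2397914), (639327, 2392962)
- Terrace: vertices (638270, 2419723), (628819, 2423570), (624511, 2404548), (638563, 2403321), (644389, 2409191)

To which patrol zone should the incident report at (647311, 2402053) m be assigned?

Cast a ray rightward from (647311, 2402053). For each polygon, the edges (by vertex number in listed order) whose endpoints lie on opposite sides of northing = 2402053, where each meets that height, and whether that is right or left of the point:
Mesa: 3–4 at easting≈632751.3 (left), 5–1 at easting≈650022.3 (right) → 1 crossing.
Knoll: 3–4 at easting≈624425.1 (left), 4–5 at easting≈633265.9 (left) → 0 crossings.
Ridge: 3–4 at easting≈628150.4 (left), 5–1 at easting≈639842.0 (left) → 0 crossings.
Terrace: no edge straddles that height → 0 crossings.
Only Mesa has an odd count, so the point is inside Mesa.

Mesa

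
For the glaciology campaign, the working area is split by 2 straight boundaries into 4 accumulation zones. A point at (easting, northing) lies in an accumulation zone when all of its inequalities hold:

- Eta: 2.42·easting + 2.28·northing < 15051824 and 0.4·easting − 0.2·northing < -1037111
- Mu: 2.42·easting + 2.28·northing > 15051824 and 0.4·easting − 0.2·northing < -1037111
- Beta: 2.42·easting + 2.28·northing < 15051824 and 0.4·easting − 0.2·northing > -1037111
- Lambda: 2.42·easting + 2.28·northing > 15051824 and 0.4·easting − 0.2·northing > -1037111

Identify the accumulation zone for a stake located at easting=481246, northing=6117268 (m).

2.42·481246 + 2.28·6117268 = 15111986.360, which is > 15051824
0.4·481246 − 0.2·6117268 = -1030955.200, which is > -1037111
This sign pattern matches Lambda.

Lambda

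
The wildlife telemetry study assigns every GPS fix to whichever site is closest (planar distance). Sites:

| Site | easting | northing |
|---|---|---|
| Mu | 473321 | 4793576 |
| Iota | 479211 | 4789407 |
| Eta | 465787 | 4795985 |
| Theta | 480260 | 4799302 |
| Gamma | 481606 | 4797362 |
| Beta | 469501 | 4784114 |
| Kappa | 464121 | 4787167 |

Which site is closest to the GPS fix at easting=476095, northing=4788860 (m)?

Iota

Squared distances to each site:
Mu: 29935732.000; Iota: 10008665.000; Eta: 157020489.000; Theta: 126382589.000; Gamma: 102655125.000; Beta: 66005352.000; Kappa: 146242925.000.
Minimum at Iota.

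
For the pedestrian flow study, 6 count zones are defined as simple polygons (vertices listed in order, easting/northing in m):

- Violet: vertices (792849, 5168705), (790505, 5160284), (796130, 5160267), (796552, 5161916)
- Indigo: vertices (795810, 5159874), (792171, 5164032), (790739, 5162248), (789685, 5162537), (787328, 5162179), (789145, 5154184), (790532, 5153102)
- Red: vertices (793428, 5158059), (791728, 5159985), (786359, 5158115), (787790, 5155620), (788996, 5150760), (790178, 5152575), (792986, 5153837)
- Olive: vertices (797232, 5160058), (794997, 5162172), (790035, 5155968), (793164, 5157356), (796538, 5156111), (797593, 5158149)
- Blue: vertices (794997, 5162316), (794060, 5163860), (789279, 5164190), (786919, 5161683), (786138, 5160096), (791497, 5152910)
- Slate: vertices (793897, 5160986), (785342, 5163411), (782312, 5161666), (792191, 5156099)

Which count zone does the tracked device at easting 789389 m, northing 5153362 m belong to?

Cast a ray rightward from (789389, 5153362). For each polygon, the edges (by vertex number in listed order) whose endpoints lie on opposite sides of northing = 5153362, where each meets that height, and whether that is right or left of the point:
Violet: no edge straddles that height → 0 crossings.
Indigo: 6–7 at easting≈790198.7 (right), 7–1 at easting≈790734.6 (right) → 2 crossings.
Red: 4–5 at easting≈788350.3 (left), 6–7 at easting≈791929.1 (right) → 1 crossing.
Olive: no edge straddles that height → 0 crossings.
Blue: 5–6 at easting≈791159.9 (right), 6–1 at easting≈791665.2 (right) → 2 crossings.
Slate: no edge straddles that height → 0 crossings.
Only Red has an odd count, so the point is inside Red.

Red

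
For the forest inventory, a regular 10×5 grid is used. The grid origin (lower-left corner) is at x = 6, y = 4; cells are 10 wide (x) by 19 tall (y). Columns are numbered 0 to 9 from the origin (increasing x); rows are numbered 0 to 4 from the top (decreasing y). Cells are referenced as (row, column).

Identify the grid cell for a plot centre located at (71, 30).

Column index: ⌊(71 − 6) / 10⌋ = ⌊6.500⌋ = 6
Row offset from origin: ⌊(30 − 4) / 19⌋ = ⌊1.368⌋ = 1 → row 3 (counted from top)

(3, 6)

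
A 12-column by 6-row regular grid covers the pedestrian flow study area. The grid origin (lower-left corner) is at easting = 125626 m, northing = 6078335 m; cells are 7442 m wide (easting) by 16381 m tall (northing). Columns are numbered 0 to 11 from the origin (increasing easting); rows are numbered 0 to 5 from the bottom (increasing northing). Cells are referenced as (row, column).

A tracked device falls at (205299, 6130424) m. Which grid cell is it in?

(3, 10)

Column index: ⌊(205299 − 125626) / 7442⌋ = ⌊10.706⌋ = 10
Row offset from origin: ⌊(6130424 − 6078335) / 16381⌋ = ⌊3.180⌋ = 3 → row 3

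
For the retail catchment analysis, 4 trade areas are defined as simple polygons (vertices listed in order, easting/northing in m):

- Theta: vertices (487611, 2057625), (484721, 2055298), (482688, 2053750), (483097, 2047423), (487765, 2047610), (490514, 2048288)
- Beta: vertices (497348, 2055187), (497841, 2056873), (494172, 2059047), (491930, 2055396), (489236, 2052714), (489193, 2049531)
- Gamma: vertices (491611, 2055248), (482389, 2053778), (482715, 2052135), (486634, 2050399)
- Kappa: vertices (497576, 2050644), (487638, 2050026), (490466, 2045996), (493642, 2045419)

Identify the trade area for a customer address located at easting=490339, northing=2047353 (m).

Kappa

Cast a ray rightward from (490339, 2047353). For each polygon, the edges (by vertex number in listed order) whose endpoints lie on opposite sides of northing = 2047353, where each meets that height, and whether that is right or left of the point:
Theta: no edge straddles that height → 0 crossings.
Beta: no edge straddles that height → 0 crossings.
Gamma: no edge straddles that height → 0 crossings.
Kappa: 2–3 at easting≈489513.7 (left), 4–1 at easting≈495098.1 (right) → 1 crossing.
Only Kappa has an odd count, so the point is inside Kappa.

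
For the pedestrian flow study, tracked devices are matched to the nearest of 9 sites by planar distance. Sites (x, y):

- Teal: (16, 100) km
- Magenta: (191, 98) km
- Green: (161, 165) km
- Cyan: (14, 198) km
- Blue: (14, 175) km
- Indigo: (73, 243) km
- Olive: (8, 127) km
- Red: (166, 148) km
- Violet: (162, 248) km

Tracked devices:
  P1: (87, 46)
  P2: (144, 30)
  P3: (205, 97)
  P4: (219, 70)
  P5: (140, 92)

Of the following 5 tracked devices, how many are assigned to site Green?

0

P1 → Teal
P2 → Magenta
P3 → Magenta
P4 → Magenta
P5 → Magenta
0 of the 5 go to Green.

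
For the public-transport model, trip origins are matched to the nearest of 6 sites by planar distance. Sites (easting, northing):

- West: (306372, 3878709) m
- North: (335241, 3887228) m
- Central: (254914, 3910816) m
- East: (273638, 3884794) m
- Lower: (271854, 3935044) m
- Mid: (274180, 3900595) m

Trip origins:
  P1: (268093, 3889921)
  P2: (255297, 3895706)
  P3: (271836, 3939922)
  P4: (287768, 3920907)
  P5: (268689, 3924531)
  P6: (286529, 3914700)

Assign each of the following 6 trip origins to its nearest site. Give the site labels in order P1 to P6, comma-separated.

East, Central, Lower, Lower, Lower, Mid

P1 → East (d²=57033154.00)
P2 → Central (d²=228458789.00)
P3 → Lower (d²=23795208.00)
P4 → Lower (d²=453110165.00)
P5 → Lower (d²=120540394.00)
P6 → Mid (d²=351448826.00)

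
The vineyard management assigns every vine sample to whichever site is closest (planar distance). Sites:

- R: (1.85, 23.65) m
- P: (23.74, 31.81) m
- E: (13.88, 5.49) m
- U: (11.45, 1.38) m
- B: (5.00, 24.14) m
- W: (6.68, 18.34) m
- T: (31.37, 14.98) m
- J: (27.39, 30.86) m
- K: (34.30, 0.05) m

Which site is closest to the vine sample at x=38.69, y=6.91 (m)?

K

Squared distances to each site:
R: 1637.413; P: 843.512; E: 617.552; U: 772.598; B: 1431.889; W: 1155.285; T: 118.707; J: 701.292; K: 66.332.
Minimum at K.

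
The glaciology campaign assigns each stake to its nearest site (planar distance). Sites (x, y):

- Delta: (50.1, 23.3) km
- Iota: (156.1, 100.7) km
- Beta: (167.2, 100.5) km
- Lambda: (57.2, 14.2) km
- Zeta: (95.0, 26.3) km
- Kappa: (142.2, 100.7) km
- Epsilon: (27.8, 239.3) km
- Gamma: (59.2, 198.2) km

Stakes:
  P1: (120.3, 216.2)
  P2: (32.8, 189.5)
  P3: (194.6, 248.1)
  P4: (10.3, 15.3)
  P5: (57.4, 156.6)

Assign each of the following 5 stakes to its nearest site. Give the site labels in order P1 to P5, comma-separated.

Gamma, Gamma, Gamma, Delta, Gamma

P1 → Gamma (d²=4057.21)
P2 → Gamma (d²=772.65)
P3 → Gamma (d²=20823.17)
P4 → Delta (d²=1648.04)
P5 → Gamma (d²=1733.80)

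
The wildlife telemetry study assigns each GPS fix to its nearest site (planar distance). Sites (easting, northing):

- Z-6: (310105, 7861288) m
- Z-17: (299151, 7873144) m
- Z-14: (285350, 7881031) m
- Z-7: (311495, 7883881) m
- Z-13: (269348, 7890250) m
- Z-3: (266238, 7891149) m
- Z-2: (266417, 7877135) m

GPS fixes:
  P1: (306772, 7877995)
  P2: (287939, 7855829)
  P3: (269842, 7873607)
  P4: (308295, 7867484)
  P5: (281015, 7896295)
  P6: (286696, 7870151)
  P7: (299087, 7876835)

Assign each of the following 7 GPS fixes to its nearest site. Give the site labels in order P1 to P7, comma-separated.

Z-7, Z-17, Z-2, Z-6, Z-13, Z-14, Z-17

P1 → Z-7 (d²=56951725.00)
P2 → Z-17 (d²=425518169.00)
P3 → Z-2 (d²=24177409.00)
P4 → Z-6 (d²=41666516.00)
P5 → Z-13 (d²=172660914.00)
P6 → Z-14 (d²=120186116.00)
P7 → Z-17 (d²=13627577.00)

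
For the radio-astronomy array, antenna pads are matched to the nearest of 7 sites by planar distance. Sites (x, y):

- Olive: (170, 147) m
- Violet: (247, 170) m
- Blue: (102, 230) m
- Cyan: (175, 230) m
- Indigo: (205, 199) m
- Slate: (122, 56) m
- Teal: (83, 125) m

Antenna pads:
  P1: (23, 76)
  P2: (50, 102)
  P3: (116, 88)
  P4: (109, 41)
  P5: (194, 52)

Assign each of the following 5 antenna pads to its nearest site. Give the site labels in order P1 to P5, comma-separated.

Teal, Teal, Slate, Slate, Slate

P1 → Teal (d²=6001.00)
P2 → Teal (d²=1618.00)
P3 → Slate (d²=1060.00)
P4 → Slate (d²=394.00)
P5 → Slate (d²=5200.00)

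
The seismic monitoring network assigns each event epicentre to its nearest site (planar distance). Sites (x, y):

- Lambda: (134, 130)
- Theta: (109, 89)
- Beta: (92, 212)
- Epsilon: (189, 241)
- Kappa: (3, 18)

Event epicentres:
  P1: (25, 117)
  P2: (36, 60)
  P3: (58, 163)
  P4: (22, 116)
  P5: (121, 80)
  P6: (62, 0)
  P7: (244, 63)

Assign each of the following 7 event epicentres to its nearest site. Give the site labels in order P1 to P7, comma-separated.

Theta, Kappa, Beta, Theta, Theta, Kappa, Lambda

P1 → Theta (d²=7840.00)
P2 → Kappa (d²=2853.00)
P3 → Beta (d²=3557.00)
P4 → Theta (d²=8298.00)
P5 → Theta (d²=225.00)
P6 → Kappa (d²=3805.00)
P7 → Lambda (d²=16589.00)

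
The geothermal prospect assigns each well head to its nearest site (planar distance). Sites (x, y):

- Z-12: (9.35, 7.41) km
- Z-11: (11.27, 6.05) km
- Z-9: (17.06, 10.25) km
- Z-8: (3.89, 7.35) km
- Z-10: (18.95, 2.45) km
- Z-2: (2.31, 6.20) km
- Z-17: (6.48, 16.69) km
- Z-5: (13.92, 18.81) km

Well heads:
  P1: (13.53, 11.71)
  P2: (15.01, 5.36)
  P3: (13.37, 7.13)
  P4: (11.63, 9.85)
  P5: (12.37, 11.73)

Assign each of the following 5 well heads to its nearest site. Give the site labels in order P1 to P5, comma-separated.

Z-9, Z-11, Z-11, Z-12, Z-9

P1 → Z-9 (d²=14.59)
P2 → Z-11 (d²=14.46)
P3 → Z-11 (d²=5.58)
P4 → Z-12 (d²=11.15)
P5 → Z-9 (d²=24.19)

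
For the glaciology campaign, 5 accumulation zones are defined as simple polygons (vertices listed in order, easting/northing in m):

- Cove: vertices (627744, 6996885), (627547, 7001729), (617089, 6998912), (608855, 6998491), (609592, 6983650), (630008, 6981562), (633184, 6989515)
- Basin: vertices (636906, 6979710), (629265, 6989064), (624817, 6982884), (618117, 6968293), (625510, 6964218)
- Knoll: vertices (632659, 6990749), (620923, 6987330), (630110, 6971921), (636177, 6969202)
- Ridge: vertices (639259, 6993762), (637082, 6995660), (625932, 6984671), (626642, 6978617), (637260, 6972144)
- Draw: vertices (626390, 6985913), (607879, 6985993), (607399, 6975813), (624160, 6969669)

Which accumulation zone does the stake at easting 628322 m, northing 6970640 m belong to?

Cast a ray rightward from (628322, 6970640). For each polygon, the edges (by vertex number in listed order) whose endpoints lie on opposite sides of northing = 6970640, where each meets that height, and whether that is right or left of the point:
Cove: no edge straddles that height → 0 crossings.
Basin: 3–4 at easting≈619194.7 (left), 5–1 at easting≈630234.1 (right) → 1 crossing.
Knoll: 3–4 at easting≈632968.3 (right), 4–1 at easting≈635942.2 (right) → 2 crossings.
Ridge: no edge straddles that height → 0 crossings.
Draw: 3–4 at easting≈621511.1 (left), 4–1 at easting≈624293.3 (left) → 0 crossings.
Only Basin has an odd count, so the point is inside Basin.

Basin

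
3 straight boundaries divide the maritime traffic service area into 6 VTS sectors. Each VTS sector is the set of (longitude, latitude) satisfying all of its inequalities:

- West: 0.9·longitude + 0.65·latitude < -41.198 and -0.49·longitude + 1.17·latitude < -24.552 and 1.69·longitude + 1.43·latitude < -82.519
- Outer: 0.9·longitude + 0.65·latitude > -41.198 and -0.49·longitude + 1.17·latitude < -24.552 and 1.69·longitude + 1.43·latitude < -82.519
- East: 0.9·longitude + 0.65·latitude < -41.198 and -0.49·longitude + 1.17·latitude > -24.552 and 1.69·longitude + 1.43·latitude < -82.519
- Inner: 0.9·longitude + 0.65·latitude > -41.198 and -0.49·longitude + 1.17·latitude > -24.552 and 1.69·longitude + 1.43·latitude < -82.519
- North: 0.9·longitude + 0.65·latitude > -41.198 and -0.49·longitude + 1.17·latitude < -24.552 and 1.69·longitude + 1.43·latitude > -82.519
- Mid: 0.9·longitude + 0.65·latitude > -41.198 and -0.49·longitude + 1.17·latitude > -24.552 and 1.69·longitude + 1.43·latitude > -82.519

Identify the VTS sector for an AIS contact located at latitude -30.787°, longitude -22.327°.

0.9·-22.327 + 0.65·-30.787 = -40.106, which is > -41.198
-0.49·-22.327 + 1.17·-30.787 = -25.081, which is < -24.552
1.69·-22.327 + 1.43·-30.787 = -81.758, which is > -82.519
This sign pattern matches North.

North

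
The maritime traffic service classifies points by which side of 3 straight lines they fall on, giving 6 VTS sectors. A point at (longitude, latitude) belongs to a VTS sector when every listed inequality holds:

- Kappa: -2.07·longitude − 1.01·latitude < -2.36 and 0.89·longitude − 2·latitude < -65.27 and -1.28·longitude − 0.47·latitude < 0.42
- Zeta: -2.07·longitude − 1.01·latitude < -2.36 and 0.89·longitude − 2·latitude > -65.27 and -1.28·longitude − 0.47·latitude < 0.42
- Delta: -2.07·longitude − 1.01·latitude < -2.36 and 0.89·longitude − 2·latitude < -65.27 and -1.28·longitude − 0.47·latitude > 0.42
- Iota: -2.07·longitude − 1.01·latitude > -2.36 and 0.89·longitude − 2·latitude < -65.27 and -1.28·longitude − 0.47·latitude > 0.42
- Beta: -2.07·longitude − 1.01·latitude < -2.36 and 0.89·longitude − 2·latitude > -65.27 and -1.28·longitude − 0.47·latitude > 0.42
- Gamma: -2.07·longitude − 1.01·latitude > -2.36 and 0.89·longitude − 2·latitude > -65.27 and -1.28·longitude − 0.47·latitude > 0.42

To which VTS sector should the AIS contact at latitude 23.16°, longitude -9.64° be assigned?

-2.07·-9.64 − 1.01·23.16 = -3.437, which is < -2.36
0.89·-9.64 − 2·23.16 = -54.900, which is > -65.27
-1.28·-9.64 − 0.47·23.16 = 1.454, which is > 0.42
This sign pattern matches Beta.

Beta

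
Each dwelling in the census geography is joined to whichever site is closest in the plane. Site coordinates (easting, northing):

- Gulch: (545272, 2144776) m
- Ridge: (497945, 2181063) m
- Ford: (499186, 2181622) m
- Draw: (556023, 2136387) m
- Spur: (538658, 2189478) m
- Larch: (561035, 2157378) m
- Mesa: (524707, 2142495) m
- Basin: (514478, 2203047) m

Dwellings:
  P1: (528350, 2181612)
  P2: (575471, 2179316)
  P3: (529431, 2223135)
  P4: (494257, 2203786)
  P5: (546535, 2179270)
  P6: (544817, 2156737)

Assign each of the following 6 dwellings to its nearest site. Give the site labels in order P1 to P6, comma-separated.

Spur, Larch, Basin, Basin, Spur, Gulch

P1 → Spur (d²=168128820.00)
P2 → Larch (d²=689673940.00)
P3 → Basin (d²=627119953.00)
P4 → Basin (d²=409434962.00)
P5 → Spur (d²=166250393.00)
P6 → Gulch (d²=143272546.00)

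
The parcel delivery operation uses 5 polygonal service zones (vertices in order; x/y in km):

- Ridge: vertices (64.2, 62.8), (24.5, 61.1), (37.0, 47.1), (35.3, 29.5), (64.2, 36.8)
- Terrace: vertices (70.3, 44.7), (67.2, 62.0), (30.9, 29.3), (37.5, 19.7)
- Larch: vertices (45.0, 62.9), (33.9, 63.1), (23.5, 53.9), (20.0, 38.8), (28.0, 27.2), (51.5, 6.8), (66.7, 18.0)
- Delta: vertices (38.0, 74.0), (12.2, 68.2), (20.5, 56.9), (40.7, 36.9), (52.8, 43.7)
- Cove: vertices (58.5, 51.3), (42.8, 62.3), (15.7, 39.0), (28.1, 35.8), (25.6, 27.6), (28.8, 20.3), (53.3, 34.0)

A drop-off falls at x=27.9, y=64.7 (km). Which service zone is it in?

Delta

Cast a ray rightward from (27.9, 64.7). For each polygon, the edges (by vertex number in listed order) whose endpoints lie on opposite sides of y = 64.7, where each meets that height, and whether that is right or left of the point:
Ridge: no edge straddles that height → 0 crossings.
Terrace: no edge straddles that height → 0 crossings.
Larch: no edge straddles that height → 0 crossings.
Delta: 2–3 at x≈14.77 (left), 5–1 at x≈42.54 (right) → 1 crossing.
Cove: no edge straddles that height → 0 crossings.
Only Delta has an odd count, so the point is inside Delta.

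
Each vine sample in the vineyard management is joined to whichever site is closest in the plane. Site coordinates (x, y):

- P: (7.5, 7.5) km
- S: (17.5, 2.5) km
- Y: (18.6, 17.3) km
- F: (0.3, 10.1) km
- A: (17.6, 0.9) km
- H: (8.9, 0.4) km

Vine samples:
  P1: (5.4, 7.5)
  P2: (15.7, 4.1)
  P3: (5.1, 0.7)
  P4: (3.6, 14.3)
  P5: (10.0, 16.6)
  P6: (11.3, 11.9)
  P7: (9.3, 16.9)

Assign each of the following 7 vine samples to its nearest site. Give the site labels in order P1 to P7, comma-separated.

P1 → P (d²=4.41)
P2 → S (d²=5.80)
P3 → H (d²=14.53)
P4 → F (d²=28.53)
P5 → Y (d²=74.45)
P6 → P (d²=33.80)
P7 → Y (d²=86.65)

P, S, H, F, Y, P, Y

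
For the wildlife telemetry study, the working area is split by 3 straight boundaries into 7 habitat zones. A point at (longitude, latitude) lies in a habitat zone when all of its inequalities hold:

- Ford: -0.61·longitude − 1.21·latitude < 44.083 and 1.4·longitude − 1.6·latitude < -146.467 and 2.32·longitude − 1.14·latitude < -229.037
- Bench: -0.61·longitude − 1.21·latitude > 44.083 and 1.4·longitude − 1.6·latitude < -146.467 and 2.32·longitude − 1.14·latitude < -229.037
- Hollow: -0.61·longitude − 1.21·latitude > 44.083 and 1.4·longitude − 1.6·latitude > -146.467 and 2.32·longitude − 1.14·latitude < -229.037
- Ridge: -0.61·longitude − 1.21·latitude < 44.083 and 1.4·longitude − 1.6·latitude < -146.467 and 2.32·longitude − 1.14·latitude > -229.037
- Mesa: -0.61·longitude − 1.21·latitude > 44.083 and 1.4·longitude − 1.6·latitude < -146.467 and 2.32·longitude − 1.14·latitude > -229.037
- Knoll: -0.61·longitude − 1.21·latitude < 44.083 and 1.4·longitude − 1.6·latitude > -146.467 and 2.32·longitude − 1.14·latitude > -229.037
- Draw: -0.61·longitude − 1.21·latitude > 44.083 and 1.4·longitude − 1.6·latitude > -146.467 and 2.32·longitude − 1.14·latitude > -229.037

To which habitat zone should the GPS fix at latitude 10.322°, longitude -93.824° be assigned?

-0.61·-93.824 − 1.21·10.322 = 44.743, which is > 44.083
1.4·-93.824 − 1.6·10.322 = -147.869, which is < -146.467
2.32·-93.824 − 1.14·10.322 = -229.439, which is < -229.037
This sign pattern matches Bench.

Bench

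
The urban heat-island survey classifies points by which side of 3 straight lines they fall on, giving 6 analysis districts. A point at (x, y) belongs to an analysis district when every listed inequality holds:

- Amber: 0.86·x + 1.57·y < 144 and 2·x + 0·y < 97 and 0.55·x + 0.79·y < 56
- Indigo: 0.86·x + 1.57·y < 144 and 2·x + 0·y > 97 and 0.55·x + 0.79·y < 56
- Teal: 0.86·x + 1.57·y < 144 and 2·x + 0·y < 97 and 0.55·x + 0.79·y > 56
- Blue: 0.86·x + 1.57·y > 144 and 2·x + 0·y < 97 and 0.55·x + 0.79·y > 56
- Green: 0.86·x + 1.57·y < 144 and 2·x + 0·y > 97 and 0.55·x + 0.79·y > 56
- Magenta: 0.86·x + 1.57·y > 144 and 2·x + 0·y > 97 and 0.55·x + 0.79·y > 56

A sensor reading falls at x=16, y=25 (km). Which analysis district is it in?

Amber

0.86·16 + 1.57·25 = 53.010, which is < 144
2·16 + 0·25 = 32.000, which is < 97
0.55·16 + 0.79·25 = 28.550, which is < 56
This sign pattern matches Amber.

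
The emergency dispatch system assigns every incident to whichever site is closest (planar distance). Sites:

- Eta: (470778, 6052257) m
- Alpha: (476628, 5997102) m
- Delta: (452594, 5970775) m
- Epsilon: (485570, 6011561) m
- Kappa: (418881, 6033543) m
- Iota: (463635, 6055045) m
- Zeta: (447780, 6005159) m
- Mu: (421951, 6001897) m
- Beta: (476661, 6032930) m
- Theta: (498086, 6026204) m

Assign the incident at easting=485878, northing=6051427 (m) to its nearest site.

Squared distances to each site:
Eta: 228698900.000; Alpha: 3036768125.000; Delta: 7612569760.000; Epsilon: 1589392820.000; Kappa: 4808435465.000; Iota: 507840973.000; Zeta: 3592185428.000; Mu: 6539882229.000; Beta: 427092098.000; Theta: 785234993.000.
Minimum at Eta.

Eta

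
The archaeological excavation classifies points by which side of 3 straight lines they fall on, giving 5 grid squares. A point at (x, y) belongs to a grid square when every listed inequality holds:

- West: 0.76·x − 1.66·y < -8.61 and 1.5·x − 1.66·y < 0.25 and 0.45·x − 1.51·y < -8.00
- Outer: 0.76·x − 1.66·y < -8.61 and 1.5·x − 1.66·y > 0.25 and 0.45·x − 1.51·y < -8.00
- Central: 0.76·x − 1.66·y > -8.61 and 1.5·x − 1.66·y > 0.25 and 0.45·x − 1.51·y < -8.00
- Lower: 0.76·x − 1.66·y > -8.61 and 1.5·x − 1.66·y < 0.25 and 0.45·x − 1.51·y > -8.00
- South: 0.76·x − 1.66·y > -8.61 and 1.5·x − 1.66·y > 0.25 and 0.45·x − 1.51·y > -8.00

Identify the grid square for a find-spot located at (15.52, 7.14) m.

0.76·15.52 − 1.66·7.14 = -0.057, which is > -8.61
1.5·15.52 − 1.66·7.14 = 11.428, which is > 0.25
0.45·15.52 − 1.51·7.14 = -3.797, which is > -8.00
This sign pattern matches South.

South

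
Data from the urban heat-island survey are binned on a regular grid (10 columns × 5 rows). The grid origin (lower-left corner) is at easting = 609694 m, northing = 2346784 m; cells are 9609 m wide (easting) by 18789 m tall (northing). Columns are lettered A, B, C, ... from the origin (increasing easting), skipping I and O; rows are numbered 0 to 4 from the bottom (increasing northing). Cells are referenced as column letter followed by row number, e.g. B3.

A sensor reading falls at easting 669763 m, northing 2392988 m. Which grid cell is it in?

Column index: ⌊(669763 − 609694) / 9609⌋ = ⌊6.251⌋ = 6 → column G
Row offset from origin: ⌊(2392988 − 2346784) / 18789⌋ = ⌊2.459⌋ = 2 → row 2

G2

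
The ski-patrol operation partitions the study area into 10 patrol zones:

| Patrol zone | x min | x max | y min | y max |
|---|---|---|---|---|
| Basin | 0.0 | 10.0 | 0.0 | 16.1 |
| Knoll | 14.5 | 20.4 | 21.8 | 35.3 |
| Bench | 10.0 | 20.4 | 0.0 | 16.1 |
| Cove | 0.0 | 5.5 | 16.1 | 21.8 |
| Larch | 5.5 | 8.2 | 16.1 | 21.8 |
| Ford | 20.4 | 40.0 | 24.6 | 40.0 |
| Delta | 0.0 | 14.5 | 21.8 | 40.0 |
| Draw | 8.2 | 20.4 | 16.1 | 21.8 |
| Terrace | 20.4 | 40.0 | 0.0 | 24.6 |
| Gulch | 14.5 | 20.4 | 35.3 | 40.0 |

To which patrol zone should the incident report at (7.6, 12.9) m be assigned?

Basin

The point has x = 7.6 and y = 12.9.
Only Basin satisfies 0.0 ≤ x ≤ 10.0 and 0.0 ≤ y ≤ 16.1.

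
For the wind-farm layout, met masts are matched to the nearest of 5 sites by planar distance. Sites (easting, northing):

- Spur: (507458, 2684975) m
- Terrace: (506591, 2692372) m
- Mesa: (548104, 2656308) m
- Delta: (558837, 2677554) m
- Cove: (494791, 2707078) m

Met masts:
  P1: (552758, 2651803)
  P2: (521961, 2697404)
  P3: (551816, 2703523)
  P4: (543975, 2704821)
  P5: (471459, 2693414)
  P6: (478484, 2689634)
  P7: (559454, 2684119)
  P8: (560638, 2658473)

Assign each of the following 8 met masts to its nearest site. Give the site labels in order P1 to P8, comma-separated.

P1 → Mesa (d²=41954741.00)
P2 → Terrace (d²=261557924.00)
P3 → Delta (d²=723683402.00)
P4 → Delta (d²=964368333.00)
P5 → Cove (d²=731087120.00)
P6 → Cove (d²=570211385.00)
P7 → Delta (d²=43479914.00)
P8 → Mesa (d²=161788381.00)

Mesa, Terrace, Delta, Delta, Cove, Cove, Delta, Mesa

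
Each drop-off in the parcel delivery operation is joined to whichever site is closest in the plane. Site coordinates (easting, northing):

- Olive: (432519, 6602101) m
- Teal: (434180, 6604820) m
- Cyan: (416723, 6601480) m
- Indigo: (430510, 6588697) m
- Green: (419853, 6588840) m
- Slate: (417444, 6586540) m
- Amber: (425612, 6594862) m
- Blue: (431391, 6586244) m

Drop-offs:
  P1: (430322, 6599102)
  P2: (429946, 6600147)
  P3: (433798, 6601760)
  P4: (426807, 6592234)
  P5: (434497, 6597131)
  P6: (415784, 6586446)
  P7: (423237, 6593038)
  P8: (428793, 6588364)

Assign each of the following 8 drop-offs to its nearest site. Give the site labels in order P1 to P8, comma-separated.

Olive, Olive, Olive, Amber, Olive, Slate, Amber, Indigo

P1 → Olive (d²=13820810.00)
P2 → Olive (d²=10438445.00)
P3 → Olive (d²=1752122.00)
P4 → Amber (d²=8334409.00)
P5 → Olive (d²=28613384.00)
P6 → Slate (d²=2764436.00)
P7 → Amber (d²=8967601.00)
P8 → Indigo (d²=3058978.00)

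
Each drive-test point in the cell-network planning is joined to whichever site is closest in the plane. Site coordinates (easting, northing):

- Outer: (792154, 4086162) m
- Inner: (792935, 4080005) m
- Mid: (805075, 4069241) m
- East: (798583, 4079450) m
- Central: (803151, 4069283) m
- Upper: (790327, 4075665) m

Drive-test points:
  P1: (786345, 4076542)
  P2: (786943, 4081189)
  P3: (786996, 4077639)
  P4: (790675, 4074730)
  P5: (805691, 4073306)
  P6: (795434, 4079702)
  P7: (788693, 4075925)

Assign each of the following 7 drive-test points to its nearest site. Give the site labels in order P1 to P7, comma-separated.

Upper, Inner, Upper, Upper, Mid, Inner, Upper

P1 → Upper (d²=16625453.00)
P2 → Inner (d²=37305920.00)
P3 → Upper (d²=14992237.00)
P4 → Upper (d²=995329.00)
P5 → Mid (d²=16903681.00)
P6 → Inner (d²=6336810.00)
P7 → Upper (d²=2737556.00)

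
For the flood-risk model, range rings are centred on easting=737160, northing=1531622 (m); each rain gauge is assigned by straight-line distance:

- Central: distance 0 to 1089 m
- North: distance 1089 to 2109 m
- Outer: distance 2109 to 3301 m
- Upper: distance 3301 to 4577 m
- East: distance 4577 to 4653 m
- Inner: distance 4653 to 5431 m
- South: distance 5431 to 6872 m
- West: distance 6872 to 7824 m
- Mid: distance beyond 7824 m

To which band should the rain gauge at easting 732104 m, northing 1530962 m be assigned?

Inner

Distance = √((732104−737160)² + (1530962−1531622)²) = √(25563136.000 + 435600.000) = 5098.896 m.
4653 ≤ 5098.896 < 5431 → Inner.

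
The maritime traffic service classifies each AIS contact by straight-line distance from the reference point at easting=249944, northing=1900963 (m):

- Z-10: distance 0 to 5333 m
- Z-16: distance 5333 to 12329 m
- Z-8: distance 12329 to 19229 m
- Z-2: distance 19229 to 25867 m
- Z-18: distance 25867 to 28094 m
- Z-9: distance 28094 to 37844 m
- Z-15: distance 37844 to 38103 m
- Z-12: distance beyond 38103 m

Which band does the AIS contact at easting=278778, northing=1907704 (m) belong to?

Z-9

Distance = √((278778−249944)² + (1907704−1900963)²) = √(831399556.000 + 45441081.000) = 29611.495 m.
28094 ≤ 29611.495 < 37844 → Z-9.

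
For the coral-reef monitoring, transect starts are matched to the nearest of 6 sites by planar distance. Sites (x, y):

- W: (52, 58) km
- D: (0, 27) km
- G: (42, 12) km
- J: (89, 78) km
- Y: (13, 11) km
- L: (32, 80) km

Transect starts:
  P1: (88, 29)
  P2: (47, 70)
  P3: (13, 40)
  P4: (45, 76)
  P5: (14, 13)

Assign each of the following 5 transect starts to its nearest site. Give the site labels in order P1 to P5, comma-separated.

W, W, D, L, Y

P1 → W (d²=2137.00)
P2 → W (d²=169.00)
P3 → D (d²=338.00)
P4 → L (d²=185.00)
P5 → Y (d²=5.00)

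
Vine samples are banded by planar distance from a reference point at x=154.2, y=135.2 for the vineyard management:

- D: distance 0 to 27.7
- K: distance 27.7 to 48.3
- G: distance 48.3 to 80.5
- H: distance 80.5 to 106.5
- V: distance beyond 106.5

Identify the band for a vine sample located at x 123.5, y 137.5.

Distance = √((123.5−154.2)² + (137.5−135.2)²) = √(942.490 + 5.290) = 30.786.
27.7 ≤ 30.786 < 48.3 → K.

K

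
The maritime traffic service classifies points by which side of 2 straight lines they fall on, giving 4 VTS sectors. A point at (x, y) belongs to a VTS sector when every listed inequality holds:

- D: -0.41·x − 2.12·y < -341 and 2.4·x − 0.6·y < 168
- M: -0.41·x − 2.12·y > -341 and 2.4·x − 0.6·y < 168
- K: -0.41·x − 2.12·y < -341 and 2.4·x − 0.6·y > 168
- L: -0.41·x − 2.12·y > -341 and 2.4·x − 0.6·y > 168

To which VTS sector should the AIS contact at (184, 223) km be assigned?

K

-0.41·184 − 2.12·223 = -548.200, which is < -341
2.4·184 − 0.6·223 = 307.800, which is > 168
This sign pattern matches K.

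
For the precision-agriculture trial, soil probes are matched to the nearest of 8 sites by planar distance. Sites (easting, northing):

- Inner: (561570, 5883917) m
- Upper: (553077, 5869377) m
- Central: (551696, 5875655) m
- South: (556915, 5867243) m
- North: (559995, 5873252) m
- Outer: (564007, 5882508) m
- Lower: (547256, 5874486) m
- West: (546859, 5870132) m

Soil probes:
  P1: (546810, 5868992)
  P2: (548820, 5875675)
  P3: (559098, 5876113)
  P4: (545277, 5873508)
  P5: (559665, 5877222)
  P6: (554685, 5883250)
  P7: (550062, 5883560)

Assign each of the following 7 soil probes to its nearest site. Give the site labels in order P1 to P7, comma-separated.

West, Lower, North, Lower, North, Inner, Central

P1 → West (d²=1302001.00)
P2 → Lower (d²=3859817.00)
P3 → North (d²=8989930.00)
P4 → Lower (d²=4872925.00)
P5 → North (d²=15869800.00)
P6 → Inner (d²=47848114.00)
P7 → Central (d²=65158981.00)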